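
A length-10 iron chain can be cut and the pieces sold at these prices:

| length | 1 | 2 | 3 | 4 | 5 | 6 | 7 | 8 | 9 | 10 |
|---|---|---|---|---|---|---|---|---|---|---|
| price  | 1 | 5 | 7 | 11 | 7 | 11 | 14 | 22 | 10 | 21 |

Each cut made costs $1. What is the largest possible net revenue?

26

Let net[k] be the best obtainable value from length k. For each k, try every first piece i and keep the best of price[i] + net[k−i] minus the 1 cut fee when i<k.
net[1] = 1
net[2] = 5
net[3] = 7
net[4] = 11
net[5] = 11  (first piece 1, then net[4]=11)
net[6] = 15  (first piece 2, then net[4]=11)
net[7] = 17  (first piece 3, then net[4]=11)
net[8] = 22
net[9] = 22  (first piece 1, then net[8]=22)
net[10] = 26  (first piece 2, then net[8]=22)
One optimal plan: pieces 8 + 2 (1 cut) → $27 − $1 = $26.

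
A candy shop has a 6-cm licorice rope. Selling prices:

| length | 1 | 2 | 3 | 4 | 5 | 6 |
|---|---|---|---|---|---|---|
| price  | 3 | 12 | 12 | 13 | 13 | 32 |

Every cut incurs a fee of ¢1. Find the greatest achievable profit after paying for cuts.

34

Build r[k] bottom-up: r[k] = max over allowed piece i of (p[i] + r[k−i]) − 1 per cut.
r[1] = 3
r[2] = max(3+3-1, 12+0) = 12
r[3] = max(3+12-1, 12+3-1, 12+0) = 14
r[4] = max(3+14-1, 12+12-1, 12+3-1, 13+0) = 23
r[5] = max(3+23-1, 12+14-1, 12+12-1, 13+3-1, 13+0) = 25
r[6] = max(3+25-1, 12+23-1, 12+14-1, 13+12-1, 13+3-1, 32+0) = 34
One optimal plan: pieces 2 + 2 + 2 (2 cuts) → ¢36 − ¢2 = ¢34.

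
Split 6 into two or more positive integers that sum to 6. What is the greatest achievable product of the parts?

9

Fill prod[k] for k=2..6: at each k try every first piece i and multiply by the better of (k−i) uncut or prod[k−i].
prod[2] = 1*max(1,0) = 1*1 = 1
prod[3] = max(1*2, 2*1) = 2
prod[4] = max(1*3, 2*2, 3*1) = 4
prod[5] = max(1*4, 2*3, 3*2, 4*1) = 6
prod[6] = max(1*6, 2*4, 3*3, 4*2, 5*1) = 9
One optimal split: 3 + 3; product 3*3 = 9.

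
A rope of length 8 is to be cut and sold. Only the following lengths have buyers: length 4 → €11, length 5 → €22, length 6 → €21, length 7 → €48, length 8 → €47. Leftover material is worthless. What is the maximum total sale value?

48

Consider every possible first cut. r[k] is the best of p[i]+r[k−i] over all sellable i≤k.
r[1] = 0
r[2] = 0
r[3] = 0
r[4] = 11
r[5] = max(11+0, 22+0) = 22
r[6] = max(11+0, 22+0, 21+0) = 22
r[7] = max(11+0, 22+0, 21+0, 48+0) = 48
r[8] = max(11+11, 22+0, 21+0, 48+0, 47+0) = 48
One optimal cutting: pieces 7 with 1 unit of scrap → €48.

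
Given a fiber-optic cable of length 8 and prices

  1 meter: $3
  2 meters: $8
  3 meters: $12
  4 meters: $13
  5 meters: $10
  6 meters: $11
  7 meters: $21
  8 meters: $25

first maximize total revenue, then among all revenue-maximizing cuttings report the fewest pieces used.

3

Build r[k] bottom-up: r[k] = max over allowed piece i of (p[i] + r[k−i]).
r[1] = 3
r[2] = max(3+3, 8+0) = 8
r[3] = max(3+8, 8+3, 12+0) = 12
r[4] = max(3+12, 8+8, 12+3, 13+0) = 16
r[5] = max(3+16, 8+12, 12+8, 13+3, 10+0) = 20
r[6] = max(3+20, 8+16, 12+12, 13+8, 10+3, 11+0) = 24
r[7] = max(3+24, 8+20, 12+16, …, 11+3, 21+0) = 28
r[8] = max(3+28, 8+24, 12+20, …, 21+3, 25+0) = 32
Maximum revenue is $32.
Now minimize piece count subject to staying optimal: for each k, pieces[k] = 1 + min over i with p[i]+r[k−i]=r[k] of pieces[k−i].
pieces[5] = 2
pieces[6] = 2
pieces[7] = 3
pieces[8] = 3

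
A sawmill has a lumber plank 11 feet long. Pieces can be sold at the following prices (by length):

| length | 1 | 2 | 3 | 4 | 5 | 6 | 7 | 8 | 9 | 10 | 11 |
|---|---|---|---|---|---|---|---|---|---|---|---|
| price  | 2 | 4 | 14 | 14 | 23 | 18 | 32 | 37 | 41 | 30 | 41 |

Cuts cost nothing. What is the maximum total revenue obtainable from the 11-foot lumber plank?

51

Let best[k] be the best obtainable value from length k. For each k, try every first piece i and keep the best of price[i] + best[k−i].
best[1] = 2
best[2] = max(2+2, 4+0) = 4
best[3] = max(2+4, 4+2, 14+0) = 14
best[4] = max(2+14, 4+4, 14+2, 14+0) = 16
best[5] = max(2+16, 4+14, 14+4, 14+2, 23+0) = 23
best[6] = max(2+23, 4+16, 14+14, 14+4, 23+2, 18+0) = 28
best[7] = max(2+28, 4+23, 14+16, …, 18+2, 32+0) = 32
best[8] = max(2+32, 4+28, 14+23, …, 32+2, 37+0) = 37
best[9] = max(2+37, 4+32, 14+28, …, 37+2, 41+0) = 42
best[10] = max(2+42, 4+37, 14+32, …, 41+2, 30+0) = 46
best[11] = max(2+46, 4+42, 14+37, …, 30+2, 41+0) = 51
One optimal cutting: 5 + 3 + 3 → $23 + $14 + $14 = $51.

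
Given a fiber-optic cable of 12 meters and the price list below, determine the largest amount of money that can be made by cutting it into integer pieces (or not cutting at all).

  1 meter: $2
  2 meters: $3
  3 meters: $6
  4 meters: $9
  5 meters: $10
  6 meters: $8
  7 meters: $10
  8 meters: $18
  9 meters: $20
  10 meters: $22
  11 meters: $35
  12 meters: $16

Let v[k] be the best obtainable value from length k. For each k, try every first piece i and keep the best of price[i] + v[k−i].
v[1] = 2
v[2] = max(2+2, 3+0) = 4
v[3] = max(2+4, 3+2, 6+0) = 6
v[4] = max(2+6, 3+4, 6+2, 9+0) = 9
v[5] = max(2+9, 3+6, 6+4, 9+2, 10+0) = 11
v[6] = max(2+11, 3+9, 6+6, 9+4, 10+2, 8+0) = 13
v[7] = max(2+13, 3+11, 6+9, …, 8+2, 10+0) = 15
v[8] = max(2+15, 3+13, 6+11, …, 10+2, 18+0) = 18
v[9] = max(2+18, 3+15, 6+13, …, 18+2, 20+0) = 20
v[10] = max(2+20, 3+18, 6+15, …, 20+2, 22+0) = 22
v[11] = max(2+22, 3+20, 6+18, …, 22+2, 35+0) = 35
v[12] = max(2+35, 3+22, 6+20, …, 35+2, 16+0) = 37
One optimal cutting: 11 + 1 → $35 + $2 = $37.

37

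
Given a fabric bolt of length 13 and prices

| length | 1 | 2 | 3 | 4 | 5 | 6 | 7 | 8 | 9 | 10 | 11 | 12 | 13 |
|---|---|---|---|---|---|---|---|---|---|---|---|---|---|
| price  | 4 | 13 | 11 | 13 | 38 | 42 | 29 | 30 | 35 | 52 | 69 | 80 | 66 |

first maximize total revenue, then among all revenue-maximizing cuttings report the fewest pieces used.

3

Let r[k] be the best obtainable value from length k. For each k, try every first piece i and keep the best of price[i] + r[k−i].
r[1] = 4
r[2] = max(4+4, 13+0) = 13
r[3] = max(4+13, 13+4, 11+0) = 17
r[4] = max(4+17, 13+13, 11+4, 13+0) = 26
r[5] = max(4+26, 13+17, 11+13, 13+4, 38+0) = 38
r[6] = max(4+38, 13+26, 11+17, 13+13, 38+4, 42+0) = 42
r[7] = max(4+42, 13+38, 11+26, …, 42+4, 29+0) = 51
r[8] = max(4+51, 13+42, 11+38, …, 29+4, 30+0) = 55
r[9] = max(4+55, 13+51, 11+42, …, 30+4, 35+0) = 64
r[10] = max(4+64, 13+55, 11+51, …, 35+4, 52+0) = 76
r[11] = max(4+76, 13+64, 11+55, …, 52+4, 69+0) = 80
r[12] = max(4+80, 13+76, 11+64, …, 69+4, 80+0) = 89
r[13] = max(4+89, 13+80, 11+76, …, 80+4, 66+0) = 93
Maximum revenue is $93.
Now minimize piece count subject to staying optimal: for each k, pieces[k] = 1 + min over i with p[i]+r[k−i]=r[k] of pieces[k−i].
pieces[10] = 2
pieces[11] = 2
pieces[12] = 3
pieces[13] = 3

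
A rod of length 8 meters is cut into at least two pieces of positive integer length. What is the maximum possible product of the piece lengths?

18

Let prod[k] be the best product for length k (with at least one cut). For each first piece i, the rest contributes max(k−i, prod[k−i]).
prod[2] = 1·max(1,0) = 1·1 = 1
prod[3] = 1·max(2,1) = 1·2 = 2
prod[4] = 2·max(2,1) = 2·2 = 4
prod[5] = 2·max(3,2) = 2·3 = 6
prod[6] = 3·max(3,2) = 3·3 = 9
prod[7] = 2·max(5,6) = 2·6 = 12
prod[8] = 2·max(6,9) = 2·9 = 18
One optimal split: 3 + 3 + 2; product 3·3·2 = 18.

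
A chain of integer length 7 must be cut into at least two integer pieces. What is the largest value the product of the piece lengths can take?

12

Fill P[k] for k=2..7: at each k try every first piece i and multiply by the better of (k−i) uncut or P[k−i].
P[2] = 1*max(1,0) = 1*1 = 1
P[3] = 1*max(2,1) = 1*2 = 2
P[4] = 2*max(2,1) = 2*2 = 4
P[5] = 2*max(3,2) = 2*3 = 6
P[6] = 3*max(3,2) = 3*3 = 9
P[7] = 2*max(5,6) = 2*6 = 12
One optimal split: 3 + 2 + 2; product 3*2*2 = 12.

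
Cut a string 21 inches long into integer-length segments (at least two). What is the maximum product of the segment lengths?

2187

Define m[k] = max over 1≤i<k of i · max(k−i, m[k−i]); the inner max lets the remainder stay uncut if that's better.
m[2] = 1·max(1,0) = 1·1 = 1
m[3] = max(1·2, 2·1) = 2
m[4] = max(1·3, 2·2, 3·1) = 4
m[5] = max(1·4, 2·3, 3·2, 4·1) = 6
m[6] = max(1·6, 2·4, 3·3, 4·2, 5·1) = 9
m[7] = max(1·9, 2·6, 3·4, 4·3, 5·2, 6·1) = 12
m[8] = max(1·12, 2·9, 3·6, …, 6·2, 7·1) = 18
m[9] = max(1·18, 2·12, 3·9, …, 7·2, 8·1) = 27
m[10] = max(1·27, 2·18, 3·12, …, 8·2, 9·1) = 36
m[11] = max(1·36, 2·27, 3·18, …, 9·2, 10·1) = 54
m[12] = max(1·54, 2·36, 3·27, …, 10·2, 11·1) = 81
m[13] = max(1·81, 2·54, 3·36, …, 11·2, 12·1) = 108
m[14] = max(1·108, 2·81, 3·54, …, 12·2, 13·1) = 162
m[15] = max(1·162, 2·108, 3·81, …, 13·2, 14·1) = 243
m[16] = max(1·243, 2·162, 3·108, …, 14·2, 15·1) = 324
m[17] = max(1·324, 2·243, 3·162, …, 15·2, 16·1) = 486
m[18] = max(1·486, 2·324, 3·243, …, 16·2, 17·1) = 729
m[19] = max(1·729, 2·486, 3·324, …, 17·2, 18·1) = 972
m[20] = max(1·972, 2·729, 3·486, …, 18·2, 19·1) = 1458
m[21] = max(1·1458, 2·972, 3·729, …, 19·2, 20·1) = 2187
One optimal split: 3 + 3 + 3 + 3 + 3 + 3 + 3; product 3·3·3·3·3·3·3 = 2187.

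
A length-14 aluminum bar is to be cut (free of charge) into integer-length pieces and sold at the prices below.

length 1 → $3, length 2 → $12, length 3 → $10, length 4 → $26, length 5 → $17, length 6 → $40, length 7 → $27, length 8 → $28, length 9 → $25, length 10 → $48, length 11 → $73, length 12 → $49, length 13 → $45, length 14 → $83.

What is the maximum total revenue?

Build v[k] bottom-up: v[k] = max over allowed piece i of (p[i] + v[k−i]).
v[1] = 3
v[2] = 12
v[3] = 15  (first piece 1, then v[2]=12)
v[4] = 26
v[5] = 29  (first piece 1, then v[4]=26)
v[6] = 40
v[7] = 43  (first piece 1, then v[6]=40)
v[8] = 52  (first piece 2, then v[6]=40)
v[9] = 55  (first piece 1, then v[8]=52)
v[10] = 66  (first piece 4, then v[6]=40)
v[11] = 73
v[12] = 80  (first piece 6, then v[6]=40)
v[13] = 85  (first piece 2, then v[11]=73)
v[14] = 92  (first piece 2, then v[12]=80)
One optimal cutting: 6 + 6 + 2 → $40 + $40 + $12 = $92.

92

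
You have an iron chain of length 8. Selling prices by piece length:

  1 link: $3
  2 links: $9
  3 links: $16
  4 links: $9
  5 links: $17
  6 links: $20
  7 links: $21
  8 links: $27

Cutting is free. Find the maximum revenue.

Consider every possible first cut. v[k] is the best of p[i]+v[k−i] over all sellable i≤k.
v[1] = 3
v[2] = max(3+3, 9+0) = 9
v[3] = max(3+9, 9+3, 16+0) = 16
v[4] = max(3+16, 9+9, 16+3, 9+0) = 19
v[5] = max(3+19, 9+16, 16+9, 9+3, 17+0) = 25
v[6] = max(3+25, 9+19, 16+16, 9+9, 17+3, 20+0) = 32
v[7] = max(3+32, 9+25, 16+19, …, 20+3, 21+0) = 35
v[8] = max(3+35, 9+32, 16+25, …, 21+3, 27+0) = 41
One optimal cutting: 3 + 3 + 2 → $16 + $16 + $9 = $41.

41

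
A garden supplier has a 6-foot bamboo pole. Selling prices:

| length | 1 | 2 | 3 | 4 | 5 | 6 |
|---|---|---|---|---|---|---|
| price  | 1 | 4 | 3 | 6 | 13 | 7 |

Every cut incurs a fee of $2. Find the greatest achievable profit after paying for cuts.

Let net[k] be the best obtainable value from length k. For each k, try every first piece i and keep the best of price[i] + net[k−i] minus the 2 cut fee when i<k.
net[1] = 1
net[2] = 4
net[3] = 3  (first piece 1, then net[2]=4)
net[4] = 6  (first piece 2, then net[2]=4)
net[5] = 13
net[6] = 12  (first piece 1, then net[5]=13)
One optimal plan: pieces 5 + 1 (1 cut) → $14 − $2 = $12.

12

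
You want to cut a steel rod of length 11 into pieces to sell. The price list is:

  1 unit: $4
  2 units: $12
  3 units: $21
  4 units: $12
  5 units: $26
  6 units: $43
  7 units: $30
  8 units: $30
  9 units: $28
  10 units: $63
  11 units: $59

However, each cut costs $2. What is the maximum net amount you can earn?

72

Consider every possible first cut. v[k] is the best of p[i]+v[k−i] over all sellable i≤k, charging 2 whenever i<k.
v[1] = 4
v[2] = 12
v[3] = 21
v[4] = 23  (first piece 1, then v[3]=21)
v[5] = 31  (first piece 2, then v[3]=21)
v[6] = 43
v[7] = 45  (first piece 1, then v[6]=43)
v[8] = 53  (first piece 2, then v[6]=43)
v[9] = 62  (first piece 3, then v[6]=43)
v[10] = 64  (first piece 1, then v[9]=62)
v[11] = 72  (first piece 2, then v[9]=62)
One optimal plan: pieces 6 + 3 + 2 (2 cuts) → $76 − $4 = $72.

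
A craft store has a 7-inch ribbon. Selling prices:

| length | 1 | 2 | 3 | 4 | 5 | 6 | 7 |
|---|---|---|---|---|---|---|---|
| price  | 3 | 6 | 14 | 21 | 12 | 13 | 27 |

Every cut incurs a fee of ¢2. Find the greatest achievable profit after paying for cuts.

33

Build net[k] bottom-up: net[k] = max over allowed piece i of (p[i] + net[k−i]) − 2 per cut.
net[1] = 3
net[2] = max(3+3-2, 6+0) = 6
net[3] = max(3+6-2, 6+3-2, 14+0) = 14
net[4] = max(3+14-2, 6+6-2, 14+3-2, 21+0) = 21
net[5] = max(3+21-2, 6+14-2, 14+6-2, 21+3-2, 12+0) = 22
net[6] = max(3+22-2, 6+21-2, 14+14-2, 21+6-2, 12+3-2, 13+0) = 26
net[7] = max(3+26-2, 6+22-2, 14+21-2, …, 13+3-2, 27+0) = 33
One optimal plan: pieces 4 + 3 (1 cut) → ¢35 − ¢2 = ¢33.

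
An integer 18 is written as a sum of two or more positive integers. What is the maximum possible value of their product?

729

Define prod[k] = max over 1≤i<k of i · max(k−i, prod[k−i]); the inner max lets the remainder stay uncut if that's better.
prod[2] = 1*max(1,0) = 1*1 = 1
prod[3] = 1*max(2,1) = 1*2 = 2
prod[4] = 2*max(2,1) = 2*2 = 4
prod[5] = 2*max(3,2) = 2*3 = 6
prod[6] = 3*max(3,2) = 3*3 = 9
prod[7] = 2*max(5,6) = 2*6 = 12
prod[8] = 2*max(6,9) = 2*9 = 18
prod[9] = 3*max(6,9) = 3*9 = 27
prod[10] = 2*max(8,18) = 2*18 = 36
prod[11] = 2*max(9,27) = 2*27 = 54
prod[12] = 3*max(9,27) = 3*27 = 81
prod[13] = 2*max(11,54) = 2*54 = 108
prod[14] = 2*max(12,81) = 2*81 = 162
prod[15] = 3*max(12,81) = 3*81 = 243
prod[16] = 2*max(14,162) = 2*162 = 324
prod[17] = 2*max(15,243) = 2*243 = 486
prod[18] = 3*max(15,243) = 3*243 = 729
One optimal split: 3 + 3 + 3 + 3 + 3 + 3; product 3*3*3*3*3*3 = 729.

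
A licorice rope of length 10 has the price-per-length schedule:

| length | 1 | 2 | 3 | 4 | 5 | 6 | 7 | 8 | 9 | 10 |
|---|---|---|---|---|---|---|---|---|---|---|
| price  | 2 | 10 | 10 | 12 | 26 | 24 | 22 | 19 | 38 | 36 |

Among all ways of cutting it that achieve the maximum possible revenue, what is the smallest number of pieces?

2

Build r[k] bottom-up: r[k] = max over allowed piece i of (p[i] + r[k−i]).
r[1] = 2
r[2] = 10
r[3] = 12  (first piece 1, then r[2]=10)
r[4] = 20  (first piece 2, then r[2]=10)
r[5] = 26
r[6] = 30  (first piece 2, then r[4]=20)
r[7] = 36  (first piece 2, then r[5]=26)
r[8] = 40  (first piece 2, then r[6]=30)
r[9] = 46  (first piece 2, then r[7]=36)
r[10] = 52  (first piece 5, then r[5]=26)
Maximum revenue is ¢52.
Now minimize piece count subject to staying optimal: for each k, pieces[k] = 1 + min over i with p[i]+r[k−i]=r[k] of pieces[k−i].
pieces[7] = 2
pieces[8] = 4
pieces[9] = 3
pieces[10] = 2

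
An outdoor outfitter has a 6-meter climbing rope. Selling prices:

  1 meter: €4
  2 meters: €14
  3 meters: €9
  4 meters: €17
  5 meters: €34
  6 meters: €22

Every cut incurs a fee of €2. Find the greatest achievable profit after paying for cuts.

38

Consider every possible first cut. r[k] is the best of p[i]+r[k−i] over all sellable i≤k, charging 2 whenever i<k.
r[1] = 4
r[2] = 14
r[3] = 16  (first piece 1, then r[2]=14)
r[4] = 26  (first piece 2, then r[2]=14)
r[5] = 34
r[6] = 38  (first piece 2, then r[4]=26)
One optimal plan: pieces 2 + 2 + 2 (2 cuts) → €42 − €4 = €38.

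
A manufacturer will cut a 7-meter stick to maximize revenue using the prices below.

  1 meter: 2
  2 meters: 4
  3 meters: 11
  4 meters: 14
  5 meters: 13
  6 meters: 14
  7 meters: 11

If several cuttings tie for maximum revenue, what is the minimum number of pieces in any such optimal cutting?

2

Let r[k] be the best obtainable value from length k. For each k, try every first piece i and keep the best of price[i] + r[k−i].
r[1] = 2
r[2] = 4  (first piece 1, then r[1]=2)
r[3] = 11
r[4] = 14
r[5] = 16  (first piece 1, then r[4]=14)
r[6] = 22  (first piece 3, then r[3]=11)
r[7] = 25  (first piece 3, then r[4]=14)
Maximum revenue is 25.
Now minimize piece count subject to staying optimal: for each k, pieces[k] = 1 + min over i with p[i]+r[k−i]=r[k] of pieces[k−i].
pieces[4] = 1
pieces[5] = 2
pieces[6] = 2
pieces[7] = 2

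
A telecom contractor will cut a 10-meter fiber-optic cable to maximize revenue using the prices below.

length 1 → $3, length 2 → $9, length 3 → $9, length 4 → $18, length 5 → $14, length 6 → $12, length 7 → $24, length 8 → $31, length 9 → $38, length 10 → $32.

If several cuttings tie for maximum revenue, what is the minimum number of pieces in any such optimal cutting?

Let r[k] be the best obtainable value from length k. For each k, try every first piece i and keep the best of price[i] + r[k−i].
r[1] = 3
r[2] = 9
r[3] = 12  (first piece 1, then r[2]=9)
r[4] = 18  (first piece 2, then r[2]=9)
r[5] = 21  (first piece 1, then r[4]=18)
r[6] = 27  (first piece 2, then r[4]=18)
r[7] = 30  (first piece 1, then r[6]=27)
r[8] = 36  (first piece 2, then r[6]=27)
r[9] = 39  (first piece 1, then r[8]=36)
r[10] = 45  (first piece 2, then r[8]=36)
Maximum revenue is $45.
Now minimize piece count subject to staying optimal: for each k, pieces[k] = 1 + min over i with p[i]+r[k−i]=r[k] of pieces[k−i].
pieces[7] = 3
pieces[8] = 2
pieces[9] = 3
pieces[10] = 3

3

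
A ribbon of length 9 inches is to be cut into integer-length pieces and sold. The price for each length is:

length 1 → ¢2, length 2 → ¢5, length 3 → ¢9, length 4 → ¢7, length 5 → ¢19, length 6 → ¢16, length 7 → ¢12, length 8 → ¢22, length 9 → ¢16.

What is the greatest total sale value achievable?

30

Let best[k] be the best obtainable value from length k. For each k, try every first piece i and keep the best of price[i] + best[k−i].
best[1] = 2
best[2] = max(2+2, 5+0) = 5
best[3] = max(2+5, 5+2, 9+0) = 9
best[4] = max(2+9, 5+5, 9+2, 7+0) = 11
best[5] = max(2+11, 5+9, 9+5, 7+2, 19+0) = 19
best[6] = max(2+19, 5+11, 9+9, 7+5, 19+2, 16+0) = 21
best[7] = max(2+21, 5+19, 9+11, …, 16+2, 12+0) = 24
best[8] = max(2+24, 5+21, 9+19, …, 12+2, 22+0) = 28
best[9] = max(2+28, 5+24, 9+21, …, 22+2, 16+0) = 30
One optimal cutting: 5 + 3 + 1 → ¢19 + ¢9 + ¢2 = ¢30.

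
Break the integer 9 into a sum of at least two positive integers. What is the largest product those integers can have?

Define f[k] = max over 1≤i<k of i · max(k−i, f[k−i]); the inner max lets the remainder stay uncut if that's better.
f[2] = 1*max(1,0) = 1*1 = 1
f[3] = 1*max(2,1) = 1*2 = 2
f[4] = 2*max(2,1) = 2*2 = 4
f[5] = 2*max(3,2) = 2*3 = 6
f[6] = 3*max(3,2) = 3*3 = 9
f[7] = 2*max(5,6) = 2*6 = 12
f[8] = 2*max(6,9) = 2*9 = 18
f[9] = 3*max(6,9) = 3*9 = 27
One optimal split: 3 + 3 + 3; product 3*3*3 = 27.

27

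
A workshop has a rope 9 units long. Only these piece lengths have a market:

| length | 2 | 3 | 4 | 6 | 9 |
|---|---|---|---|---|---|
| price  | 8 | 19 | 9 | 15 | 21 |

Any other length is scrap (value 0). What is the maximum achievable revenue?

57

Let best[k] be the best obtainable value from length k. For each k, try every first piece i and keep the best of price[i] + best[k−i].
best[1] = 0
best[2] = 8
best[3] = 19
best[4] = 19
best[5] = 27  (first piece 2, then best[3]=19)
best[6] = 38  (first piece 3, then best[3]=19)
best[7] = 38
best[8] = 46  (first piece 2, then best[6]=38)
best[9] = 57  (first piece 3, then best[6]=38)
One optimal cutting: 3 + 3 + 3 → 57.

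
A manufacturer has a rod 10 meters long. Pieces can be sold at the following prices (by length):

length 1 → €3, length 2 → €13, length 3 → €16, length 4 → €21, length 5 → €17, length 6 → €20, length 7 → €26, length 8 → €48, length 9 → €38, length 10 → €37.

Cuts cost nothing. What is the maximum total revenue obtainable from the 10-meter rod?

Build R[k] bottom-up: R[k] = max over allowed piece i of (p[i] + R[k−i]).
R[1] = 3
R[2] = max(3+3, 13+0) = 13
R[3] = max(3+13, 13+3, 16+0) = 16
R[4] = max(3+16, 13+13, 16+3, 21+0) = 26
R[5] = max(3+26, 13+16, 16+13, 21+3, 17+0) = 29
R[6] = max(3+29, 13+26, 16+16, 21+13, 17+3, 20+0) = 39
R[7] = max(3+39, 13+29, 16+26, …, 20+3, 26+0) = 42
R[8] = max(3+42, 13+39, 16+29, …, 26+3, 48+0) = 52
R[9] = max(3+52, 13+42, 16+39, …, 48+3, 38+0) = 55
R[10] = max(3+55, 13+52, 16+42, …, 38+3, 37+0) = 65
One optimal cutting: 2 + 2 + 2 + 2 + 2 → €13 + €13 + €13 + €13 + €13 = €65.

65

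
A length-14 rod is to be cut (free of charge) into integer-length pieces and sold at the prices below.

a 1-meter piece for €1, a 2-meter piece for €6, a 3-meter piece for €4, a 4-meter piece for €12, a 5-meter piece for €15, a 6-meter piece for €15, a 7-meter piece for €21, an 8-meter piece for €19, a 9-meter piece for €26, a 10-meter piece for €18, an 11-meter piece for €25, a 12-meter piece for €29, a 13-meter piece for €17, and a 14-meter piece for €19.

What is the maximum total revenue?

42

Build best[k] bottom-up: best[k] = max over allowed piece i of (p[i] + best[k−i]).
best[1] = 1
best[2] = max(1+1, 6+0) = 6
best[3] = max(1+6, 6+1, 4+0) = 7
best[4] = max(1+7, 6+6, 4+1, 12+0) = 12
best[5] = max(1+12, 6+7, 4+6, 12+1, 15+0) = 15
best[6] = max(1+15, 6+12, 4+7, 12+6, 15+1, 15+0) = 18
best[7] = max(1+18, 6+15, 4+12, …, 15+1, 21+0) = 21
best[8] = max(1+21, 6+18, 4+15, …, 21+1, 19+0) = 24
best[9] = max(1+24, 6+21, 4+18, …, 19+1, 26+0) = 27
best[10] = max(1+27, 6+24, 4+21, …, 26+1, 18+0) = 30
best[11] = max(1+30, 6+27, 4+24, …, 18+1, 25+0) = 33
best[12] = max(1+33, 6+30, 4+27, …, 25+1, 29+0) = 36
best[13] = max(1+36, 6+33, 4+30, …, 29+1, 17+0) = 39
best[14] = max(1+39, 6+36, 4+33, …, 17+1, 19+0) = 42
One optimal cutting: 2 + 2 + 2 + 2 + 2 + 2 + 2 → €6 + €6 + €6 + €6 + €6 + €6 + €6 = €42.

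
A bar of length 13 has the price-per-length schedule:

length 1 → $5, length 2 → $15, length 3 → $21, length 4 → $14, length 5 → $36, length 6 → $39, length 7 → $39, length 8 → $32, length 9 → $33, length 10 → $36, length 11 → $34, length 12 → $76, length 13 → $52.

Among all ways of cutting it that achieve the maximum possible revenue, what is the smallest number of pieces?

Consider every possible first cut. r[k] is the best of p[i]+r[k−i] over all sellable i≤k.
r[1] = 5
r[2] = max(5+5, 15+0) = 15
r[3] = max(5+15, 15+5, 21+0) = 21
r[4] = max(5+21, 15+15, 21+5, 14+0) = 30
r[5] = max(5+30, 15+21, 21+15, 14+5, 36+0) = 36
r[6] = max(5+36, 15+30, 21+21, 14+15, 36+5, 39+0) = 45
r[7] = max(5+45, 15+36, 21+30, …, 39+5, 39+0) = 51
r[8] = max(5+51, 15+45, 21+36, …, 39+5, 32+0) = 60
r[9] = max(5+60, 15+51, 21+45, …, 32+5, 33+0) = 66
r[10] = max(5+66, 15+60, 21+51, …, 33+5, 36+0) = 75
r[11] = max(5+75, 15+66, 21+60, …, 36+5, 34+0) = 81
r[12] = max(5+81, 15+75, 21+66, …, 34+5, 76+0) = 90
r[13] = max(5+90, 15+81, 21+75, …, 76+5, 52+0) = 96
Maximum revenue is $96.
Now minimize piece count subject to staying optimal: for each k, pieces[k] = 1 + min over i with p[i]+r[k−i]=r[k] of pieces[k−i].
pieces[10] = 5
pieces[11] = 4
pieces[12] = 6
pieces[13] = 5

5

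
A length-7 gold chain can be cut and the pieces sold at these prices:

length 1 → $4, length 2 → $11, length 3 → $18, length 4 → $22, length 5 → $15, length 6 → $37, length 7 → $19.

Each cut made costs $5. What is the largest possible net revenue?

Consider every possible first cut. net[k] is the best of p[i]+net[k−i] over all sellable i≤k, charging 5 whenever i<k.
net[1] = 4
net[2] = 11
net[3] = 18
net[4] = 22
net[5] = 24  (first piece 2, then net[3]=18)
net[6] = 37
net[7] = 36  (first piece 1, then net[6]=37)
One optimal plan: pieces 6 + 1 (1 cut) → $41 − $5 = $36.

36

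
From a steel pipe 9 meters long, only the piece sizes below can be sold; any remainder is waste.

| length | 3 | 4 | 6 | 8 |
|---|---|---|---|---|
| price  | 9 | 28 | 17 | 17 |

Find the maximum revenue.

Let r[k] be the best obtainable value from length k. For each k, try every first piece i and keep the best of price[i] + r[k−i].
r[1] = 0
r[2] = 0
r[3] = 9
r[4] = max(9+0, 28+0) = 28
r[5] = max(9+0, 28+0) = 28
r[6] = max(9+9, 28+0, 17+0) = 28
r[7] = max(9+28, 28+9, 17+0) = 37
r[8] = max(9+28, 28+28, 17+0, 17+0) = 56
r[9] = max(9+28, 28+28, 17+9, 17+0) = 56
One optimal cutting: pieces 4 + 4 with 1 meter of scrap → $56.

56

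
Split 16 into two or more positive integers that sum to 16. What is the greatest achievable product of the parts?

Fill P[k] for k=2..16: at each k try every first piece i and multiply by the better of (k−i) uncut or P[k−i].
P[2] = 1·max(1,0) = 1·1 = 1
P[3] = max(1·2, 2·1) = 2
P[4] = max(1·3, 2·2, 3·1) = 4
P[5] = max(1·4, 2·3, 3·2, 4·1) = 6
P[6] = max(1·6, 2·4, 3·3, 4·2, 5·1) = 9
P[7] = max(1·9, 2·6, 3·4, 4·3, 5·2, 6·1) = 12
P[8] = max(1·12, 2·9, 3·6, …, 6·2, 7·1) = 18
P[9] = max(1·18, 2·12, 3·9, …, 7·2, 8·1) = 27
P[10] = max(1·27, 2·18, 3·12, …, 8·2, 9·1) = 36
P[11] = max(1·36, 2·27, 3·18, …, 9·2, 10·1) = 54
P[12] = max(1·54, 2·36, 3·27, …, 10·2, 11·1) = 81
P[13] = max(1·81, 2·54, 3·36, …, 11·2, 12·1) = 108
P[14] = max(1·108, 2·81, 3·54, …, 12·2, 13·1) = 162
P[15] = max(1·162, 2·108, 3·81, …, 13·2, 14·1) = 243
P[16] = max(1·243, 2·162, 3·108, …, 14·2, 15·1) = 324
One optimal split: 3 + 3 + 3 + 3 + 2 + 2; product 3·3·3·3·2·2 = 324.

324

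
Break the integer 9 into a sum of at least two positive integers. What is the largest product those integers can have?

27

Let prod[k] be the best product for length k (with at least one cut). For each first piece i, the rest contributes max(k−i, prod[k−i]).
prod[2] = 1*max(1,0) = 1*1 = 1
prod[3] = 1*max(2,1) = 1*2 = 2
prod[4] = 2*max(2,1) = 2*2 = 4
prod[5] = 2*max(3,2) = 2*3 = 6
prod[6] = 3*max(3,2) = 3*3 = 9
prod[7] = 2*max(5,6) = 2*6 = 12
prod[8] = 2*max(6,9) = 2*9 = 18
prod[9] = 3*max(6,9) = 3*9 = 27
One optimal split: 3 + 3 + 3; product 3*3*3 = 27.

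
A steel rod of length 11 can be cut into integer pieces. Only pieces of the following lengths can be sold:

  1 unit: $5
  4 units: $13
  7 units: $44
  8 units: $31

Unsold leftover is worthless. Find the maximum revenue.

64

Let f[k] be the best obtainable value from length k. For each k, try every first piece i and keep the best of price[i] + f[k−i].
f[1] = 5
f[2] = 10  (first piece 1, then f[1]=5)
f[3] = 15  (first piece 1, then f[2]=10)
f[4] = 20  (first piece 1, then f[3]=15)
f[5] = 25  (first piece 1, then f[4]=20)
f[6] = 30  (first piece 1, then f[5]=25)
f[7] = 44
f[8] = 49  (first piece 1, then f[7]=44)
f[9] = 54  (first piece 1, then f[8]=49)
f[10] = 59  (first piece 1, then f[9]=54)
f[11] = 64  (first piece 1, then f[10]=59)
One optimal cutting: 7 + 1 + 1 + 1 + 1 → $64.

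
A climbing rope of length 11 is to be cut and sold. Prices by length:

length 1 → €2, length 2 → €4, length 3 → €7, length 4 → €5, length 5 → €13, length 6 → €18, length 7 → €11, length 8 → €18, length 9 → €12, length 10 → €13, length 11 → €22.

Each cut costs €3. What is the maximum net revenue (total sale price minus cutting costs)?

28

Consider every possible first cut. v[k] is the best of p[i]+v[k−i] over all sellable i≤k, charging 3 whenever i<k.
v[1] = 2
v[2] = max(2+2-3, 4+0) = 4
v[3] = max(2+4-3, 4+2-3, 7+0) = 7
v[4] = max(2+7-3, 4+4-3, 7+2-3, 5+0) = 6
v[5] = max(2+6-3, 4+7-3, 7+4-3, 5+2-3, 13+0) = 13
v[6] = max(2+13-3, 4+6-3, 7+7-3, 5+4-3, 13+2-3, 18+0) = 18
v[7] = max(2+18-3, 4+13-3, 7+6-3, …, 18+2-3, 11+0) = 17
v[8] = max(2+17-3, 4+18-3, 7+13-3, …, 11+2-3, 18+0) = 19
v[9] = max(2+19-3, 4+17-3, 7+18-3, …, 18+2-3, 12+0) = 22
v[10] = max(2+22-3, 4+19-3, 7+17-3, …, 12+2-3, 13+0) = 23
v[11] = max(2+23-3, 4+22-3, 7+19-3, …, 13+2-3, 22+0) = 28
One optimal plan: pieces 6 + 5 (1 cut) → €31 − €3 = €28.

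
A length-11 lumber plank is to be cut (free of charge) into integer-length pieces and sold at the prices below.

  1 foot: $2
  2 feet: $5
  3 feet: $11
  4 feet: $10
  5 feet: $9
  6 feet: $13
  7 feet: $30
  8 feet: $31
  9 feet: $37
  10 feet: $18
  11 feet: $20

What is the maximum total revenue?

Let best[k] be the best obtainable value from length k. For each k, try every first piece i and keep the best of price[i] + best[k−i].
best[1] = 2
best[2] = 5
best[3] = 11
best[4] = 13  (first piece 1, then best[3]=11)
best[5] = 16  (first piece 2, then best[3]=11)
best[6] = 22  (first piece 3, then best[3]=11)
best[7] = 30
best[8] = 32  (first piece 1, then best[7]=30)
best[9] = 37
best[10] = 41  (first piece 3, then best[7]=30)
best[11] = 43  (first piece 1, then best[10]=41)
One optimal cutting: 7 + 3 + 1 → $30 + $11 + $2 = $43.

43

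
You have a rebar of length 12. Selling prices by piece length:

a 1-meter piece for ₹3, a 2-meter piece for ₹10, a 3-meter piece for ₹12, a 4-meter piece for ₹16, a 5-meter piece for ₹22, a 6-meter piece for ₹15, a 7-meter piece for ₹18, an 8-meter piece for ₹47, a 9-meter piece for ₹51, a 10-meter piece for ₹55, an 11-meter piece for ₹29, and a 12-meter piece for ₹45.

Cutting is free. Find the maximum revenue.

Consider every possible first cut. r[k] is the best of p[i]+r[k−i] over all sellable i≤k.
r[1] = 3
r[2] = max(3+3, 10+0) = 10
r[3] = max(3+10, 10+3, 12+0) = 13
r[4] = max(3+13, 10+10, 12+3, 16+0) = 20
r[5] = max(3+20, 10+13, 12+10, 16+3, 22+0) = 23
r[6] = max(3+23, 10+20, 12+13, 16+10, 22+3, 15+0) = 30
r[7] = max(3+30, 10+23, 12+20, …, 15+3, 18+0) = 33
r[8] = max(3+33, 10+30, 12+23, …, 18+3, 47+0) = 47
r[9] = max(3+47, 10+33, 12+30, …, 47+3, 51+0) = 51
r[10] = max(3+51, 10+47, 12+33, …, 51+3, 55+0) = 57
r[11] = max(3+57, 10+51, 12+47, …, 55+3, 29+0) = 61
r[12] = max(3+61, 10+57, 12+51, …, 29+3, 45+0) = 67
One optimal cutting: 8 + 2 + 2 → ₹47 + ₹10 + ₹10 = ₹67.

67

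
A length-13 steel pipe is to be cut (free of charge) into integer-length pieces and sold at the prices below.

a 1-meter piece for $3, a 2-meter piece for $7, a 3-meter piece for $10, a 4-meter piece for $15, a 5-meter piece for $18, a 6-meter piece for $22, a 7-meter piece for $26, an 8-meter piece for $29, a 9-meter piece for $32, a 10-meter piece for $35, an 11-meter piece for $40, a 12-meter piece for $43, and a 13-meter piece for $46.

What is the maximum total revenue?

48

Build best[k] bottom-up: best[k] = max over allowed piece i of (p[i] + best[k−i]).
best[1] = 3
best[2] = max(3+3, 7+0) = 7
best[3] = max(3+7, 7+3, 10+0) = 10
best[4] = max(3+10, 7+7, 10+3, 15+0) = 15
best[5] = max(3+15, 7+10, 10+7, 15+3, 18+0) = 18
best[6] = max(3+18, 7+15, 10+10, 15+7, 18+3, 22+0) = 22
best[7] = max(3+22, 7+18, 10+15, …, 22+3, 26+0) = 26
best[8] = max(3+26, 7+22, 10+18, …, 26+3, 29+0) = 30
best[9] = max(3+30, 7+26, 10+22, …, 29+3, 32+0) = 33
best[10] = max(3+33, 7+30, 10+26, …, 32+3, 35+0) = 37
best[11] = max(3+37, 7+33, 10+30, …, 35+3, 40+0) = 41
best[12] = max(3+41, 7+37, 10+33, …, 40+3, 43+0) = 45
best[13] = max(3+45, 7+41, 10+37, …, 43+3, 46+0) = 48
One optimal cutting: 4 + 4 + 4 + 1 → $15 + $15 + $15 + $3 = $48.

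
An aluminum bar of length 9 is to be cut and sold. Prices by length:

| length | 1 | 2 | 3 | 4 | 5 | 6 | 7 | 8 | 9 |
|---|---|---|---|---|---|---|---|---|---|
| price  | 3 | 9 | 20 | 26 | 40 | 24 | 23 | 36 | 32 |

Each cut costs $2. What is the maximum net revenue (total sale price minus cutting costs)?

Let v[k] be the best obtainable value from length k. For each k, try every first piece i and keep the best of price[i] + v[k−i] minus the 2 cut fee when i<k.
v[1] = 3
v[2] = max(3+3-2, 9+0) = 9
v[3] = max(3+9-2, 9+3-2, 20+0) = 20
v[4] = max(3+20-2, 9+9-2, 20+3-2, 26+0) = 26
v[5] = max(3+26-2, 9+20-2, 20+9-2, 26+3-2, 40+0) = 40
v[6] = max(3+40-2, 9+26-2, 20+20-2, 26+9-2, 40+3-2, 24+0) = 41
v[7] = max(3+41-2, 9+40-2, 20+26-2, …, 24+3-2, 23+0) = 47
v[8] = max(3+47-2, 9+41-2, 20+40-2, …, 23+3-2, 36+0) = 58
v[9] = max(3+58-2, 9+47-2, 20+41-2, …, 36+3-2, 32+0) = 64
One optimal plan: pieces 5 + 4 (1 cut) → $66 − $2 = $64.

64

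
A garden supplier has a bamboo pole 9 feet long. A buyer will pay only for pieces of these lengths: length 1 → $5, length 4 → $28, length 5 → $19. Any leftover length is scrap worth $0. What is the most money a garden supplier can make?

61

Consider every possible first cut. r[k] is the best of p[i]+r[k−i] over all sellable i≤k.
r[1] = 5
r[2] = 10  (first piece 1, then r[1]=5)
r[3] = 15  (first piece 1, then r[2]=10)
r[4] = 28
r[5] = 33  (first piece 1, then r[4]=28)
r[6] = 38  (first piece 1, then r[5]=33)
r[7] = 43  (first piece 1, then r[6]=38)
r[8] = 56  (first piece 4, then r[4]=28)
r[9] = 61  (first piece 1, then r[8]=56)
One optimal cutting: 4 + 4 + 1 → $61.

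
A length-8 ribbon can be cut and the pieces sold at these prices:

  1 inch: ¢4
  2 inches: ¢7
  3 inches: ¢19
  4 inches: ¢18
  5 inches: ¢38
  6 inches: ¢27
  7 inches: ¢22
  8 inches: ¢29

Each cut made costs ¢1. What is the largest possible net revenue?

56

Let r[k] be the best obtainable value from length k. For each k, try every first piece i and keep the best of price[i] + r[k−i] minus the 1 cut fee when i<k.
r[1] = 4
r[2] = max(4+4-1, 7+0) = 7
r[3] = max(4+7-1, 7+4-1, 19+0) = 19
r[4] = max(4+19-1, 7+7-1, 19+4-1, 18+0) = 22
r[5] = max(4+22-1, 7+19-1, 19+7-1, 18+4-1, 38+0) = 38
r[6] = max(4+38-1, 7+22-1, 19+19-1, 18+7-1, 38+4-1, 27+0) = 41
r[7] = max(4+41-1, 7+38-1, 19+22-1, …, 27+4-1, 22+0) = 44
r[8] = max(4+44-1, 7+41-1, 19+38-1, …, 22+4-1, 29+0) = 56
One optimal plan: pieces 5 + 3 (1 cut) → ¢57 − ¢1 = ¢56.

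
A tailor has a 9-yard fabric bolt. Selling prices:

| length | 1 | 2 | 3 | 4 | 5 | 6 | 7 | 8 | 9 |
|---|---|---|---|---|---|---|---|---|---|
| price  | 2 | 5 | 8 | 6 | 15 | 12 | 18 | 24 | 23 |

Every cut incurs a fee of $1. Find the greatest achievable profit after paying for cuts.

Build r[k] bottom-up: r[k] = max over allowed piece i of (p[i] + r[k−i]) − 1 per cut.
r[1] = 2
r[2] = max(2+2-1, 5+0) = 5
r[3] = max(2+5-1, 5+2-1, 8+0) = 8
r[4] = max(2+8-1, 5+5-1, 8+2-1, 6+0) = 9
r[5] = max(2+9-1, 5+8-1, 8+5-1, 6+2-1, 15+0) = 15
r[6] = max(2+15-1, 5+9-1, 8+8-1, 6+5-1, 15+2-1, 12+0) = 16
r[7] = max(2+16-1, 5+15-1, 8+9-1, …, 12+2-1, 18+0) = 19
r[8] = max(2+19-1, 5+16-1, 8+15-1, …, 18+2-1, 24+0) = 24
r[9] = max(2+24-1, 5+19-1, 8+16-1, …, 24+2-1, 23+0) = 25
One optimal plan: pieces 8 + 1 (1 cut) → $26 − $1 = $25.

25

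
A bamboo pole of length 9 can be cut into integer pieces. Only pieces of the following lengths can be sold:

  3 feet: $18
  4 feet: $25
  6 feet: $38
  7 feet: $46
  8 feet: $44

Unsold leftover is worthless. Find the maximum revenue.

56

Let r[k] be the best obtainable value from length k. For each k, try every first piece i and keep the best of price[i] + r[k−i].
r[1] = 0
r[2] = 0
r[3] = 18
r[4] = max(18+0, 25+0) = 25
r[5] = max(18+0, 25+0) = 25
r[6] = max(18+18, 25+0, 38+0) = 38
r[7] = max(18+25, 25+18, 38+0, 46+0) = 46
r[8] = max(18+25, 25+25, 38+0, 46+0, 44+0) = 50
r[9] = max(18+38, 25+25, 38+18, 46+0, 44+0) = 56
One optimal cutting: 6 + 3 → $56.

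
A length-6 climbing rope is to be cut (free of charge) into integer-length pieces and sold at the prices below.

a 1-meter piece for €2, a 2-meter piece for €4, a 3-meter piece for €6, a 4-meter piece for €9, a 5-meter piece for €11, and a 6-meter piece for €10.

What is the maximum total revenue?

Consider every possible first cut. v[k] is the best of p[i]+v[k−i] over all sellable i≤k.
v[1] = 2
v[2] = max(2+2, 4+0) = 4
v[3] = max(2+4, 4+2, 6+0) = 6
v[4] = max(2+6, 4+4, 6+2, 9+0) = 9
v[5] = max(2+9, 4+6, 6+4, 9+2, 11+0) = 11
v[6] = max(2+11, 4+9, 6+6, 9+4, 11+2, 10+0) = 13
One optimal cutting: 4 + 1 + 1 → €9 + €2 + €2 = €13.

13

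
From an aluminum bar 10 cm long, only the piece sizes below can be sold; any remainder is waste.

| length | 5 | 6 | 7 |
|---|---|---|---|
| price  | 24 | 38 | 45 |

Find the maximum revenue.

48

Consider every possible first cut. f[k] is the best of p[i]+f[k−i] over all sellable i≤k.
f[1] = 0
f[2] = 0
f[3] = 0
f[4] = 0
f[5] = 24
f[6] = 38
f[7] = 45
f[8] = 45
f[9] = 45
f[10] = 48  (first piece 5, then f[5]=24)
One optimal cutting: 5 + 5 → $48.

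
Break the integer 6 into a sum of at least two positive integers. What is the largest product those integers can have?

Let f[k] be the best product for length k (with at least one cut). For each first piece i, the rest contributes max(k−i, f[k−i]).
f[2] = 1*max(1,0) = 1*1 = 1
f[3] = max(1*2, 2*1) = 2
f[4] = max(1*3, 2*2, 3*1) = 4
f[5] = max(1*4, 2*3, 3*2, 4*1) = 6
f[6] = max(1*6, 2*4, 3*3, 4*2, 5*1) = 9
One optimal split: 3 + 3; product 3*3 = 9.

9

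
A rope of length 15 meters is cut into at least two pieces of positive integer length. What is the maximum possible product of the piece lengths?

243

Fill P[k] for k=2..15: at each k try every first piece i and multiply by the better of (k−i) uncut or P[k−i].
P[2] = 1·max(1,0) = 1·1 = 1
P[3] = max(1·2, 2·1) = 2
P[4] = max(1·3, 2·2, 3·1) = 4
P[5] = max(1·4, 2·3, 3·2, 4·1) = 6
P[6] = max(1·6, 2·4, 3·3, 4·2, 5·1) = 9
P[7] = max(1·9, 2·6, 3·4, 4·3, 5·2, 6·1) = 12
P[8] = max(1·12, 2·9, 3·6, …, 6·2, 7·1) = 18
P[9] = max(1·18, 2·12, 3·9, …, 7·2, 8·1) = 27
P[10] = max(1·27, 2·18, 3·12, …, 8·2, 9·1) = 36
P[11] = max(1·36, 2·27, 3·18, …, 9·2, 10·1) = 54
P[12] = max(1·54, 2·36, 3·27, …, 10·2, 11·1) = 81
P[13] = max(1·81, 2·54, 3·36, …, 11·2, 12·1) = 108
P[14] = max(1·108, 2·81, 3·54, …, 12·2, 13·1) = 162
P[15] = max(1·162, 2·108, 3·81, …, 13·2, 14·1) = 243
One optimal split: 3 + 3 + 3 + 3 + 3; product 3·3·3·3·3 = 243.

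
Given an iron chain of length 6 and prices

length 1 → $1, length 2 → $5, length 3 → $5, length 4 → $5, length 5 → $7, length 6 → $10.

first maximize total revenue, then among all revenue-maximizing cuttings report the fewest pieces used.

3

Let r[k] be the best obtainable value from length k. For each k, try every first piece i and keep the best of price[i] + r[k−i].
r[1] = 1
r[2] = 5
r[3] = 6  (first piece 1, then r[2]=5)
r[4] = 10  (first piece 2, then r[2]=5)
r[5] = 11  (first piece 1, then r[4]=10)
r[6] = 15  (first piece 2, then r[4]=10)
Maximum revenue is $15.
Now minimize piece count subject to staying optimal: for each k, pieces[k] = 1 + min over i with p[i]+r[k−i]=r[k] of pieces[k−i].
pieces[3] = 2
pieces[4] = 2
pieces[5] = 3
pieces[6] = 3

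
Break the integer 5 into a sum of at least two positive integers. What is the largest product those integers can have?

Let g[k] be the best product for length k (with at least one cut). For each first piece i, the rest contributes max(k−i, g[k−i]).
g[2] = 1·max(1,0) = 1·1 = 1
g[3] = 1·max(2,1) = 1·2 = 2
g[4] = 2·max(2,1) = 2·2 = 4
g[5] = 2·max(3,2) = 2·3 = 6
One optimal split: 3 + 2; product 3·2 = 6.

6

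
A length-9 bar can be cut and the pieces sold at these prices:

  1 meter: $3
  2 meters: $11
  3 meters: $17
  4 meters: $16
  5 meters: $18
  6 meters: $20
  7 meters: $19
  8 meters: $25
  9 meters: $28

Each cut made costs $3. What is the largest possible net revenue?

45

Consider every possible first cut. v[k] is the best of p[i]+v[k−i] over all sellable i≤k, charging 3 whenever i<k.
v[1] = 3
v[2] = max(3+3-3, 11+0) = 11
v[3] = max(3+11-3, 11+3-3, 17+0) = 17
v[4] = max(3+17-3, 11+11-3, 17+3-3, 16+0) = 19
v[5] = max(3+19-3, 11+17-3, 17+11-3, 16+3-3, 18+0) = 25
v[6] = max(3+25-3, 11+19-3, 17+17-3, 16+11-3, 18+3-3, 20+0) = 31
v[7] = max(3+31-3, 11+25-3, 17+19-3, …, 20+3-3, 19+0) = 33
v[8] = max(3+33-3, 11+31-3, 17+25-3, …, 19+3-3, 25+0) = 39
v[9] = max(3+39-3, 11+33-3, 17+31-3, …, 25+3-3, 28+0) = 45
One optimal plan: pieces 3 + 3 + 3 (2 cuts) → $51 − $6 = $45.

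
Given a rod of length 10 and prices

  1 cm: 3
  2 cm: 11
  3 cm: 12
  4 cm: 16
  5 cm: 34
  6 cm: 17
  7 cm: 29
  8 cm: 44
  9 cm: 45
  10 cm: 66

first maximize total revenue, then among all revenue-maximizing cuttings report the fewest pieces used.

2

Let r[k] be the best obtainable value from length k. For each k, try every first piece i and keep the best of price[i] + r[k−i].
r[1] = 3
r[2] = max(3+3, 11+0) = 11
r[3] = max(3+11, 11+3, 12+0) = 14
r[4] = max(3+14, 11+11, 12+3, 16+0) = 22
r[5] = max(3+22, 11+14, 12+11, 16+3, 34+0) = 34
r[6] = max(3+34, 11+22, 12+14, 16+11, 34+3, 17+0) = 37
r[7] = max(3+37, 11+34, 12+22, …, 17+3, 29+0) = 45
r[8] = max(3+45, 11+37, 12+34, …, 29+3, 44+0) = 48
r[9] = max(3+48, 11+45, 12+37, …, 44+3, 45+0) = 56
r[10] = max(3+56, 11+48, 12+45, …, 45+3, 66+0) = 68
Maximum revenue is 68.
Now minimize piece count subject to staying optimal: for each k, pieces[k] = 1 + min over i with p[i]+r[k−i]=r[k] of pieces[k−i].
pieces[7] = 2
pieces[8] = 3
pieces[9] = 3
pieces[10] = 2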